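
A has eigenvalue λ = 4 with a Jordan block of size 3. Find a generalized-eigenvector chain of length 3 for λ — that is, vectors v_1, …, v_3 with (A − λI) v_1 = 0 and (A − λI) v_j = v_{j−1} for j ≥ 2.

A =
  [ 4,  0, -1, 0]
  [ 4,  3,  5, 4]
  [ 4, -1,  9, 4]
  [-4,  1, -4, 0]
A Jordan chain for λ = 4 of length 3:
v_1 = (-4, 0, 0, 4)ᵀ
v_2 = (0, 4, 4, -4)ᵀ
v_3 = (1, 0, 0, 0)ᵀ

Let N = A − (4)·I. We want v_3 with N^3 v_3 = 0 but N^2 v_3 ≠ 0; then v_{j-1} := N · v_j for j = 3, …, 2.

Pick v_3 = (1, 0, 0, 0)ᵀ.
Then v_2 = N · v_3 = (0, 4, 4, -4)ᵀ.
Then v_1 = N · v_2 = (-4, 0, 0, 4)ᵀ.

Sanity check: (A − (4)·I) v_1 = (0, 0, 0, 0)ᵀ = 0. ✓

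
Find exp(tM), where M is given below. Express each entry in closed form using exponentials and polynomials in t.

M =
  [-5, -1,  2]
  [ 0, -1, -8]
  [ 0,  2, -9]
e^{tM} =
  [exp(-5*t), -t*exp(-5*t), 2*t*exp(-5*t)]
  [0, 4*t*exp(-5*t) + exp(-5*t), -8*t*exp(-5*t)]
  [0, 2*t*exp(-5*t), -4*t*exp(-5*t) + exp(-5*t)]

Strategy: write M = P · J · P⁻¹ where J is a Jordan canonical form, so e^{tM} = P · e^{tJ} · P⁻¹, and e^{tJ} can be computed block-by-block.

M has Jordan form
J =
  [-5,  1,  0]
  [ 0, -5,  0]
  [ 0,  0, -5]
(up to reordering of blocks).

Per-block formulas:
  For a 2×2 Jordan block J_2(-5): exp(t · J_2(-5)) = e^(-5t)·(I + t·N), where N is the 2×2 nilpotent shift.
  For a 1×1 block at λ = -5: exp(t · [-5]) = [e^(-5t)].

After assembling e^{tJ} and conjugating by P, we get:

e^{tM} =
  [exp(-5*t), -t*exp(-5*t), 2*t*exp(-5*t)]
  [0, 4*t*exp(-5*t) + exp(-5*t), -8*t*exp(-5*t)]
  [0, 2*t*exp(-5*t), -4*t*exp(-5*t) + exp(-5*t)]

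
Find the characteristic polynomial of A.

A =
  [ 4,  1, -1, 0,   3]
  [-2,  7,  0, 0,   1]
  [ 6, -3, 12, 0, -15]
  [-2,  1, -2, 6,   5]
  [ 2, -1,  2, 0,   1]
x^5 - 30*x^4 + 360*x^3 - 2160*x^2 + 6480*x - 7776

Expanding det(x·I − A) (e.g. by cofactor expansion or by noting that A is similar to its Jordan form J, which has the same characteristic polynomial as A) gives
  χ_A(x) = x^5 - 30*x^4 + 360*x^3 - 2160*x^2 + 6480*x - 7776
which factors as (x - 6)^5. The eigenvalues (with algebraic multiplicities) are λ = 6 with multiplicity 5.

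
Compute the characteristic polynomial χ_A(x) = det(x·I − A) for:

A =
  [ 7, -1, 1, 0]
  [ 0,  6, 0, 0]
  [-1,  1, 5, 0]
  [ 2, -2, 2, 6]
x^4 - 24*x^3 + 216*x^2 - 864*x + 1296

Expanding det(x·I − A) (e.g. by cofactor expansion or by noting that A is similar to its Jordan form J, which has the same characteristic polynomial as A) gives
  χ_A(x) = x^4 - 24*x^3 + 216*x^2 - 864*x + 1296
which factors as (x - 6)^4. The eigenvalues (with algebraic multiplicities) are λ = 6 with multiplicity 4.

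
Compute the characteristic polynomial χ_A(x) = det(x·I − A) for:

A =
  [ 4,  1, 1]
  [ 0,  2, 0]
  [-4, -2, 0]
x^3 - 6*x^2 + 12*x - 8

Expanding det(x·I − A) (e.g. by cofactor expansion or by noting that A is similar to its Jordan form J, which has the same characteristic polynomial as A) gives
  χ_A(x) = x^3 - 6*x^2 + 12*x - 8
which factors as (x - 2)^3. The eigenvalues (with algebraic multiplicities) are λ = 2 with multiplicity 3.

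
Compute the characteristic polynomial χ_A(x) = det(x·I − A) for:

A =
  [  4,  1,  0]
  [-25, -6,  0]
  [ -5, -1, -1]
x^3 + 3*x^2 + 3*x + 1

Expanding det(x·I − A) (e.g. by cofactor expansion or by noting that A is similar to its Jordan form J, which has the same characteristic polynomial as A) gives
  χ_A(x) = x^3 + 3*x^2 + 3*x + 1
which factors as (x + 1)^3. The eigenvalues (with algebraic multiplicities) are λ = -1 with multiplicity 3.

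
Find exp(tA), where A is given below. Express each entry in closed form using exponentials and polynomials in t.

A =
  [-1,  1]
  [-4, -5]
e^{tA} =
  [2*t*exp(-3*t) + exp(-3*t), t*exp(-3*t)]
  [-4*t*exp(-3*t), -2*t*exp(-3*t) + exp(-3*t)]

Strategy: write A = P · J · P⁻¹ where J is a Jordan canonical form, so e^{tA} = P · e^{tJ} · P⁻¹, and e^{tJ} can be computed block-by-block.

A has Jordan form
J =
  [-3,  1]
  [ 0, -3]
(up to reordering of blocks).

Per-block formulas:
  For a 2×2 Jordan block J_2(-3): exp(t · J_2(-3)) = e^(-3t)·(I + t·N), where N is the 2×2 nilpotent shift.

After assembling e^{tJ} and conjugating by P, we get:

e^{tA} =
  [2*t*exp(-3*t) + exp(-3*t), t*exp(-3*t)]
  [-4*t*exp(-3*t), -2*t*exp(-3*t) + exp(-3*t)]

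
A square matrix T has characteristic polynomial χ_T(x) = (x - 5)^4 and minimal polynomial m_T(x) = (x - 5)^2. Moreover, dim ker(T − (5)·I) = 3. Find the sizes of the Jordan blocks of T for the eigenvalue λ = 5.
Block sizes for λ = 5: [2, 1, 1]

Step 1 — from the characteristic polynomial, algebraic multiplicity of λ = 5 is 4. From dim ker(T − (5)·I) = 3, there are exactly 3 Jordan blocks for λ = 5.
Step 2 — from the minimal polynomial, the factor (x − 5)^2 tells us the largest block for λ = 5 has size 2.
Step 3 — with total size 4, 3 blocks, and largest block 2, the block sizes (in nonincreasing order) are [2, 1, 1].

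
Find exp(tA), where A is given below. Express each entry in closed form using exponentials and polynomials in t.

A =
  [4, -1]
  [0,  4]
e^{tA} =
  [exp(4*t), -t*exp(4*t)]
  [0, exp(4*t)]

Strategy: write A = P · J · P⁻¹ where J is a Jordan canonical form, so e^{tA} = P · e^{tJ} · P⁻¹, and e^{tJ} can be computed block-by-block.

A has Jordan form
J =
  [4, 1]
  [0, 4]
(up to reordering of blocks).

Per-block formulas:
  For a 2×2 Jordan block J_2(4): exp(t · J_2(4)) = e^(4t)·(I + t·N), where N is the 2×2 nilpotent shift.

After assembling e^{tJ} and conjugating by P, we get:

e^{tA} =
  [exp(4*t), -t*exp(4*t)]
  [0, exp(4*t)]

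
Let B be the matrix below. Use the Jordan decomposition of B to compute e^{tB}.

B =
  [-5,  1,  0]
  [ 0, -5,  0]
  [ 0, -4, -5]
e^{tB} =
  [exp(-5*t), t*exp(-5*t), 0]
  [0, exp(-5*t), 0]
  [0, -4*t*exp(-5*t), exp(-5*t)]

Strategy: write B = P · J · P⁻¹ where J is a Jordan canonical form, so e^{tB} = P · e^{tJ} · P⁻¹, and e^{tJ} can be computed block-by-block.

B has Jordan form
J =
  [-5,  1,  0]
  [ 0, -5,  0]
  [ 0,  0, -5]
(up to reordering of blocks).

Per-block formulas:
  For a 2×2 Jordan block J_2(-5): exp(t · J_2(-5)) = e^(-5t)·(I + t·N), where N is the 2×2 nilpotent shift.
  For a 1×1 block at λ = -5: exp(t · [-5]) = [e^(-5t)].

After assembling e^{tJ} and conjugating by P, we get:

e^{tB} =
  [exp(-5*t), t*exp(-5*t), 0]
  [0, exp(-5*t), 0]
  [0, -4*t*exp(-5*t), exp(-5*t)]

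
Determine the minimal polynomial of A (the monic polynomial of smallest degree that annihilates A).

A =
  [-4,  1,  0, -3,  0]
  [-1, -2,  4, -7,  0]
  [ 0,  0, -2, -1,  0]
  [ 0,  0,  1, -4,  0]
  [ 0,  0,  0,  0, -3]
x^3 + 9*x^2 + 27*x + 27

The characteristic polynomial is χ_A(x) = (x + 3)^5, so the eigenvalues are known. The minimal polynomial is
  m_A(x) = Π_λ (x − λ)^{k_λ}
where k_λ is the size of the *largest* Jordan block for λ (equivalently, the smallest k with (A − λI)^k v = 0 for every generalised eigenvector v of λ).

  λ = -3: largest Jordan block has size 3, contributing (x + 3)^3

So m_A(x) = (x + 3)^3 = x^3 + 9*x^2 + 27*x + 27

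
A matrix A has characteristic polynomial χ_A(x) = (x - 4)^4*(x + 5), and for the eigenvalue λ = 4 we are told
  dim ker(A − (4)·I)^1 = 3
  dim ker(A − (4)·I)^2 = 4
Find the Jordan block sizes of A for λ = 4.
Block sizes for λ = 4: [2, 1, 1]

From the dimensions of kernels of powers, the number of Jordan blocks of size at least j is d_j − d_{j−1} where d_j = dim ker(N^j) (with d_0 = 0). Computing the differences gives [3, 1].
The number of blocks of size exactly k is (#blocks of size ≥ k) − (#blocks of size ≥ k + 1), so the partition is: 2 block(s) of size 1, 1 block(s) of size 2.
In nonincreasing order the block sizes are [2, 1, 1].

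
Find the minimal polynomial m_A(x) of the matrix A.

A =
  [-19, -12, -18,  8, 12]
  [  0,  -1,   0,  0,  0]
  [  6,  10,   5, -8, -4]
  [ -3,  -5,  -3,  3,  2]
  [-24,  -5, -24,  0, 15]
x^4 - 4*x^3 - 2*x^2 + 12*x + 9

The characteristic polynomial is χ_A(x) = (x - 3)^2*(x + 1)^3, so the eigenvalues are known. The minimal polynomial is
  m_A(x) = Π_λ (x − λ)^{k_λ}
where k_λ is the size of the *largest* Jordan block for λ (equivalently, the smallest k with (A − λI)^k v = 0 for every generalised eigenvector v of λ).

  λ = -1: largest Jordan block has size 2, contributing (x + 1)^2
  λ = 3: largest Jordan block has size 2, contributing (x − 3)^2

So m_A(x) = (x - 3)^2*(x + 1)^2 = x^4 - 4*x^3 - 2*x^2 + 12*x + 9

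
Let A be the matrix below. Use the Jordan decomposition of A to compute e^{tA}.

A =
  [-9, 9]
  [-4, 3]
e^{tA} =
  [-6*t*exp(-3*t) + exp(-3*t), 9*t*exp(-3*t)]
  [-4*t*exp(-3*t), 6*t*exp(-3*t) + exp(-3*t)]

Strategy: write A = P · J · P⁻¹ where J is a Jordan canonical form, so e^{tA} = P · e^{tJ} · P⁻¹, and e^{tJ} can be computed block-by-block.

A has Jordan form
J =
  [-3,  1]
  [ 0, -3]
(up to reordering of blocks).

Per-block formulas:
  For a 2×2 Jordan block J_2(-3): exp(t · J_2(-3)) = e^(-3t)·(I + t·N), where N is the 2×2 nilpotent shift.

After assembling e^{tJ} and conjugating by P, we get:

e^{tA} =
  [-6*t*exp(-3*t) + exp(-3*t), 9*t*exp(-3*t)]
  [-4*t*exp(-3*t), 6*t*exp(-3*t) + exp(-3*t)]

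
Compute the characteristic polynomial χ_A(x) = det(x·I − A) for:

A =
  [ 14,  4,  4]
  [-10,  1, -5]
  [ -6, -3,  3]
x^3 - 18*x^2 + 108*x - 216

Expanding det(x·I − A) (e.g. by cofactor expansion or by noting that A is similar to its Jordan form J, which has the same characteristic polynomial as A) gives
  χ_A(x) = x^3 - 18*x^2 + 108*x - 216
which factors as (x - 6)^3. The eigenvalues (with algebraic multiplicities) are λ = 6 with multiplicity 3.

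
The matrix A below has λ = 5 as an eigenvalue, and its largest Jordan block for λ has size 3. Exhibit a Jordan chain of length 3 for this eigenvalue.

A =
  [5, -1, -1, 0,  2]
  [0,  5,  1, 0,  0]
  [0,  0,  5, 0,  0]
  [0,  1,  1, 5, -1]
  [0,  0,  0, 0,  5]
A Jordan chain for λ = 5 of length 3:
v_1 = (-1, 0, 0, 1, 0)ᵀ
v_2 = (-1, 1, 0, 1, 0)ᵀ
v_3 = (0, 0, 1, 0, 0)ᵀ

Let N = A − (5)·I. We want v_3 with N^3 v_3 = 0 but N^2 v_3 ≠ 0; then v_{j-1} := N · v_j for j = 3, …, 2.

Pick v_3 = (0, 0, 1, 0, 0)ᵀ.
Then v_2 = N · v_3 = (-1, 1, 0, 1, 0)ᵀ.
Then v_1 = N · v_2 = (-1, 0, 0, 1, 0)ᵀ.

Sanity check: (A − (5)·I) v_1 = (0, 0, 0, 0, 0)ᵀ = 0. ✓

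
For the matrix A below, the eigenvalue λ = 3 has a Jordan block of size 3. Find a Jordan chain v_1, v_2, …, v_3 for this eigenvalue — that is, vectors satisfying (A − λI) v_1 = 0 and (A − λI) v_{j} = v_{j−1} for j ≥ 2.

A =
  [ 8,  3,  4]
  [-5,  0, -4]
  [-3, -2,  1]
A Jordan chain for λ = 3 of length 3:
v_1 = (-2, 2, 1)ᵀ
v_2 = (5, -5, -3)ᵀ
v_3 = (1, 0, 0)ᵀ

Let N = A − (3)·I. We want v_3 with N^3 v_3 = 0 but N^2 v_3 ≠ 0; then v_{j-1} := N · v_j for j = 3, …, 2.

Pick v_3 = (1, 0, 0)ᵀ.
Then v_2 = N · v_3 = (5, -5, -3)ᵀ.
Then v_1 = N · v_2 = (-2, 2, 1)ᵀ.

Sanity check: (A − (3)·I) v_1 = (0, 0, 0)ᵀ = 0. ✓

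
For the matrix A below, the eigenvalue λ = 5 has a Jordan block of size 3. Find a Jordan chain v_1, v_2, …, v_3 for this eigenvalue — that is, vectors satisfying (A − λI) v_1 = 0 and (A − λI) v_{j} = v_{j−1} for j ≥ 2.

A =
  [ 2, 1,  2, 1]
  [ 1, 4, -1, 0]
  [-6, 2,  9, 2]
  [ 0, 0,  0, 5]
A Jordan chain for λ = 5 of length 3:
v_1 = (-2, 2, -4, 0)ᵀ
v_2 = (-3, 1, -6, 0)ᵀ
v_3 = (1, 0, 0, 0)ᵀ

Let N = A − (5)·I. We want v_3 with N^3 v_3 = 0 but N^2 v_3 ≠ 0; then v_{j-1} := N · v_j for j = 3, …, 2.

Pick v_3 = (1, 0, 0, 0)ᵀ.
Then v_2 = N · v_3 = (-3, 1, -6, 0)ᵀ.
Then v_1 = N · v_2 = (-2, 2, -4, 0)ᵀ.

Sanity check: (A − (5)·I) v_1 = (0, 0, 0, 0)ᵀ = 0. ✓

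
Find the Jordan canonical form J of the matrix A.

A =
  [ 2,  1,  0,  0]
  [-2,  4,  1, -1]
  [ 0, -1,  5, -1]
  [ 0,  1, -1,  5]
J_3(4) ⊕ J_1(4)

The characteristic polynomial is
  det(x·I − A) = x^4 - 16*x^3 + 96*x^2 - 256*x + 256 = (x - 4)^4

Eigenvalues and multiplicities (the geometric multiplicity of λ is n − rank(A − λI), which equals the number of Jordan blocks for λ):
  λ = 4: algebraic multiplicity = 4, geometric multiplicity = 2

Determining the block sizes for each eigenvalue:
  λ = 4: with am = 4 and gm = 2, the partition is not yet determined (e.g. several partitions of 4 into 2 parts exist). Let N = A − (4)·I. Computing rank(N^1) = 2, rank(N^2) = 1, rank(N^3) = 0; the number of blocks of size ≥ j is rank(N^{j−1}) − rank(N^j), giving [2, 1, 1]. So we have 1 block(s) of size 3, 1 block(s) of size 1 → block sizes [3, 1]

Assembling the blocks gives a Jordan form
J =
  [4, 1, 0, 0]
  [0, 4, 1, 0]
  [0, 0, 4, 0]
  [0, 0, 0, 4]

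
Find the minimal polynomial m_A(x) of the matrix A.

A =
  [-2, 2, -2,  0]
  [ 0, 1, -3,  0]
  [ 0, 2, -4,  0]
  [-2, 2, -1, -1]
x^2 + 3*x + 2

The characteristic polynomial is χ_A(x) = (x + 1)^2*(x + 2)^2, so the eigenvalues are known. The minimal polynomial is
  m_A(x) = Π_λ (x − λ)^{k_λ}
where k_λ is the size of the *largest* Jordan block for λ (equivalently, the smallest k with (A − λI)^k v = 0 for every generalised eigenvector v of λ).

  λ = -2: largest Jordan block has size 1, contributing (x + 2)
  λ = -1: largest Jordan block has size 1, contributing (x + 1)

So m_A(x) = (x + 1)*(x + 2) = x^2 + 3*x + 2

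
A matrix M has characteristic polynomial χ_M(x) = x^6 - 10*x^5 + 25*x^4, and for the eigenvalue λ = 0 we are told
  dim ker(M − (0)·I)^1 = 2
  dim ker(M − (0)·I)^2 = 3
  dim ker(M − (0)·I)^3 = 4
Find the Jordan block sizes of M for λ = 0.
Block sizes for λ = 0: [3, 1]

From the dimensions of kernels of powers, the number of Jordan blocks of size at least j is d_j − d_{j−1} where d_j = dim ker(N^j) (with d_0 = 0). Computing the differences gives [2, 1, 1].
The number of blocks of size exactly k is (#blocks of size ≥ k) − (#blocks of size ≥ k + 1), so the partition is: 1 block(s) of size 1, 1 block(s) of size 3.
In nonincreasing order the block sizes are [3, 1].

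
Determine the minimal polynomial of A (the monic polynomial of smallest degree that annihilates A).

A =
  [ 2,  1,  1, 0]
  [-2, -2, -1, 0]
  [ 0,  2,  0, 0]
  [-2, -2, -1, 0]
x^3

The characteristic polynomial is χ_A(x) = x^4, so the eigenvalues are known. The minimal polynomial is
  m_A(x) = Π_λ (x − λ)^{k_λ}
where k_λ is the size of the *largest* Jordan block for λ (equivalently, the smallest k with (A − λI)^k v = 0 for every generalised eigenvector v of λ).

  λ = 0: largest Jordan block has size 3, contributing (x − 0)^3

So m_A(x) = x^3 = x^3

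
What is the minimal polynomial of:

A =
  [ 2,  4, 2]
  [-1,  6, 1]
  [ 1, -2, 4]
x^3 - 12*x^2 + 48*x - 64

The characteristic polynomial is χ_A(x) = (x - 4)^3, so the eigenvalues are known. The minimal polynomial is
  m_A(x) = Π_λ (x − λ)^{k_λ}
where k_λ is the size of the *largest* Jordan block for λ (equivalently, the smallest k with (A − λI)^k v = 0 for every generalised eigenvector v of λ).

  λ = 4: largest Jordan block has size 3, contributing (x − 4)^3

So m_A(x) = (x - 4)^3 = x^3 - 12*x^2 + 48*x - 64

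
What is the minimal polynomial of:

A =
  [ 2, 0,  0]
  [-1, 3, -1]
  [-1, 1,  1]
x^2 - 4*x + 4

The characteristic polynomial is χ_A(x) = (x - 2)^3, so the eigenvalues are known. The minimal polynomial is
  m_A(x) = Π_λ (x − λ)^{k_λ}
where k_λ is the size of the *largest* Jordan block for λ (equivalently, the smallest k with (A − λI)^k v = 0 for every generalised eigenvector v of λ).

  λ = 2: largest Jordan block has size 2, contributing (x − 2)^2

So m_A(x) = (x - 2)^2 = x^2 - 4*x + 4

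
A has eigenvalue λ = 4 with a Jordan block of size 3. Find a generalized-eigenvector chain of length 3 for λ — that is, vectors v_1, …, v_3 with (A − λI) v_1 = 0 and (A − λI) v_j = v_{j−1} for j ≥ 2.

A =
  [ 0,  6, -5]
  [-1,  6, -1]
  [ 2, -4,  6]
A Jordan chain for λ = 4 of length 3:
v_1 = (8, 2, -4)ᵀ
v_2 = (6, 2, -4)ᵀ
v_3 = (0, 1, 0)ᵀ

Let N = A − (4)·I. We want v_3 with N^3 v_3 = 0 but N^2 v_3 ≠ 0; then v_{j-1} := N · v_j for j = 3, …, 2.

Pick v_3 = (0, 1, 0)ᵀ.
Then v_2 = N · v_3 = (6, 2, -4)ᵀ.
Then v_1 = N · v_2 = (8, 2, -4)ᵀ.

Sanity check: (A − (4)·I) v_1 = (0, 0, 0)ᵀ = 0. ✓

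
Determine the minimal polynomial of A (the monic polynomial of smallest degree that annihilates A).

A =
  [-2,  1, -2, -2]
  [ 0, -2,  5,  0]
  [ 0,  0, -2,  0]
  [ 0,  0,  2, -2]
x^3 + 6*x^2 + 12*x + 8

The characteristic polynomial is χ_A(x) = (x + 2)^4, so the eigenvalues are known. The minimal polynomial is
  m_A(x) = Π_λ (x − λ)^{k_λ}
where k_λ is the size of the *largest* Jordan block for λ (equivalently, the smallest k with (A − λI)^k v = 0 for every generalised eigenvector v of λ).

  λ = -2: largest Jordan block has size 3, contributing (x + 2)^3

So m_A(x) = (x + 2)^3 = x^3 + 6*x^2 + 12*x + 8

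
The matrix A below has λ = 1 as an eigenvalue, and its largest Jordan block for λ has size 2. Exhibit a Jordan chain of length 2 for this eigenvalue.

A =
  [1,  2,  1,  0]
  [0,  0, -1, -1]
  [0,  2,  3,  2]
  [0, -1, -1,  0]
A Jordan chain for λ = 1 of length 2:
v_1 = (2, -1, 2, -1)ᵀ
v_2 = (0, 1, 0, 0)ᵀ

Let N = A − (1)·I. We want v_2 with N^2 v_2 = 0 but N^1 v_2 ≠ 0; then v_{j-1} := N · v_j for j = 2, …, 2.

Pick v_2 = (0, 1, 0, 0)ᵀ.
Then v_1 = N · v_2 = (2, -1, 2, -1)ᵀ.

Sanity check: (A − (1)·I) v_1 = (0, 0, 0, 0)ᵀ = 0. ✓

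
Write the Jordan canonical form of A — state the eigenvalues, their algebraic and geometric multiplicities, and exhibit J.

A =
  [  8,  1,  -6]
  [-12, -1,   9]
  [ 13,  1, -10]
J_3(-1)

The characteristic polynomial is
  det(x·I − A) = x^3 + 3*x^2 + 3*x + 1 = (x + 1)^3

Eigenvalues and multiplicities (the geometric multiplicity of λ is n − rank(A − λI), which equals the number of Jordan blocks for λ):
  λ = -1: algebraic multiplicity = 3, geometric multiplicity = 1

Determining the block sizes for each eigenvalue:
  λ = -1: one block (gm = 1), so the single block has size am = 3 → block sizes [3]

Assembling the blocks gives a Jordan form
J =
  [-1,  1,  0]
  [ 0, -1,  1]
  [ 0,  0, -1]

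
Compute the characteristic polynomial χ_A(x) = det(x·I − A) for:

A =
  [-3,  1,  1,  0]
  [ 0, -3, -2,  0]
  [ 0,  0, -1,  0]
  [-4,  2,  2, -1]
x^4 + 8*x^3 + 22*x^2 + 24*x + 9

Expanding det(x·I − A) (e.g. by cofactor expansion or by noting that A is similar to its Jordan form J, which has the same characteristic polynomial as A) gives
  χ_A(x) = x^4 + 8*x^3 + 22*x^2 + 24*x + 9
which factors as (x + 1)^2*(x + 3)^2. The eigenvalues (with algebraic multiplicities) are λ = -3 with multiplicity 2, λ = -1 with multiplicity 2.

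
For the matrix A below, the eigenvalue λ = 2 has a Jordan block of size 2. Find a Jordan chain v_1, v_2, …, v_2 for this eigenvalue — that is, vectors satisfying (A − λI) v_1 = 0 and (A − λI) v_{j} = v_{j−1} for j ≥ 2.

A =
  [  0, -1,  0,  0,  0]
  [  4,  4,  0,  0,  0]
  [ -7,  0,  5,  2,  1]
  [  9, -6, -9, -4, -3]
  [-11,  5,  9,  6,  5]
A Jordan chain for λ = 2 of length 2:
v_1 = (-2, 4, -7, 9, -11)ᵀ
v_2 = (1, 0, 0, 0, 0)ᵀ

Let N = A − (2)·I. We want v_2 with N^2 v_2 = 0 but N^1 v_2 ≠ 0; then v_{j-1} := N · v_j for j = 2, …, 2.

Pick v_2 = (1, 0, 0, 0, 0)ᵀ.
Then v_1 = N · v_2 = (-2, 4, -7, 9, -11)ᵀ.

Sanity check: (A − (2)·I) v_1 = (0, 0, 0, 0, 0)ᵀ = 0. ✓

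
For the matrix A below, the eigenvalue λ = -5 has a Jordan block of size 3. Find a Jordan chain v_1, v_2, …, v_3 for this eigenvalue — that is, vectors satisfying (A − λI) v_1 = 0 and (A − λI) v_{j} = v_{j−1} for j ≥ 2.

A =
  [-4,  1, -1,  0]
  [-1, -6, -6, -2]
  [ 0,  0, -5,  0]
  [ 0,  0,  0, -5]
A Jordan chain for λ = -5 of length 3:
v_1 = (-7, 7, 0, 0)ᵀ
v_2 = (-1, -6, 0, 0)ᵀ
v_3 = (0, 0, 1, 0)ᵀ

Let N = A − (-5)·I. We want v_3 with N^3 v_3 = 0 but N^2 v_3 ≠ 0; then v_{j-1} := N · v_j for j = 3, …, 2.

Pick v_3 = (0, 0, 1, 0)ᵀ.
Then v_2 = N · v_3 = (-1, -6, 0, 0)ᵀ.
Then v_1 = N · v_2 = (-7, 7, 0, 0)ᵀ.

Sanity check: (A − (-5)·I) v_1 = (0, 0, 0, 0)ᵀ = 0. ✓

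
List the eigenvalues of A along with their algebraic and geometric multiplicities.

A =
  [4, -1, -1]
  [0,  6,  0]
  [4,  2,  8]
λ = 6: alg = 3, geom = 2

Step 1 — factor the characteristic polynomial to read off the algebraic multiplicities:
  χ_A(x) = (x - 6)^3

Step 2 — compute geometric multiplicities via the rank-nullity identity g(λ) = n − rank(A − λI):
  rank(A − (6)·I) = 1, so dim ker(A − (6)·I) = n − 1 = 2

Summary:
  λ = 6: algebraic multiplicity = 3, geometric multiplicity = 2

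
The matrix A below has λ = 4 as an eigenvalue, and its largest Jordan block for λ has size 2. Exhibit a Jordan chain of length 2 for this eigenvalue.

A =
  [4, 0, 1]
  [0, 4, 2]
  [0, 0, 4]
A Jordan chain for λ = 4 of length 2:
v_1 = (1, 2, 0)ᵀ
v_2 = (0, 0, 1)ᵀ

Let N = A − (4)·I. We want v_2 with N^2 v_2 = 0 but N^1 v_2 ≠ 0; then v_{j-1} := N · v_j for j = 2, …, 2.

Pick v_2 = (0, 0, 1)ᵀ.
Then v_1 = N · v_2 = (1, 2, 0)ᵀ.

Sanity check: (A − (4)·I) v_1 = (0, 0, 0)ᵀ = 0. ✓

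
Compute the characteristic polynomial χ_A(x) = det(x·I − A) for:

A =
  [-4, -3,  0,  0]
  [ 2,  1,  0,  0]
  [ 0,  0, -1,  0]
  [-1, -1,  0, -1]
x^4 + 5*x^3 + 9*x^2 + 7*x + 2

Expanding det(x·I − A) (e.g. by cofactor expansion or by noting that A is similar to its Jordan form J, which has the same characteristic polynomial as A) gives
  χ_A(x) = x^4 + 5*x^3 + 9*x^2 + 7*x + 2
which factors as (x + 1)^3*(x + 2). The eigenvalues (with algebraic multiplicities) are λ = -2 with multiplicity 1, λ = -1 with multiplicity 3.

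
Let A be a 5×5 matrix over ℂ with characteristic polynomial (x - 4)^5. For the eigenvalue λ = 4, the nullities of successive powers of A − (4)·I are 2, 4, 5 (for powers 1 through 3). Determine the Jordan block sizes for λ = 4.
Block sizes for λ = 4: [3, 2]

From the dimensions of kernels of powers, the number of Jordan blocks of size at least j is d_j − d_{j−1} where d_j = dim ker(N^j) (with d_0 = 0). Computing the differences gives [2, 2, 1].
The number of blocks of size exactly k is (#blocks of size ≥ k) − (#blocks of size ≥ k + 1), so the partition is: 1 block(s) of size 2, 1 block(s) of size 3.
In nonincreasing order the block sizes are [3, 2].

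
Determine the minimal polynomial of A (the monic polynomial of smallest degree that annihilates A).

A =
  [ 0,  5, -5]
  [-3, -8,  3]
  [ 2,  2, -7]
x^2 + 10*x + 25

The characteristic polynomial is χ_A(x) = (x + 5)^3, so the eigenvalues are known. The minimal polynomial is
  m_A(x) = Π_λ (x − λ)^{k_λ}
where k_λ is the size of the *largest* Jordan block for λ (equivalently, the smallest k with (A − λI)^k v = 0 for every generalised eigenvector v of λ).

  λ = -5: largest Jordan block has size 2, contributing (x + 5)^2

So m_A(x) = (x + 5)^2 = x^2 + 10*x + 25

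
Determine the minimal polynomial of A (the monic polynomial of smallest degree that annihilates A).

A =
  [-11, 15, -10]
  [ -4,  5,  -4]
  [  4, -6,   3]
x^2 + 2*x + 1

The characteristic polynomial is χ_A(x) = (x + 1)^3, so the eigenvalues are known. The minimal polynomial is
  m_A(x) = Π_λ (x − λ)^{k_λ}
where k_λ is the size of the *largest* Jordan block for λ (equivalently, the smallest k with (A − λI)^k v = 0 for every generalised eigenvector v of λ).

  λ = -1: largest Jordan block has size 2, contributing (x + 1)^2

So m_A(x) = (x + 1)^2 = x^2 + 2*x + 1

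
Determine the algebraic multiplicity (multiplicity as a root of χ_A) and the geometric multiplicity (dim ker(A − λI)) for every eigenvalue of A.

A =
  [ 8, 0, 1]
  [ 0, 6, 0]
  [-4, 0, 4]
λ = 6: alg = 3, geom = 2

Step 1 — factor the characteristic polynomial to read off the algebraic multiplicities:
  χ_A(x) = (x - 6)^3

Step 2 — compute geometric multiplicities via the rank-nullity identity g(λ) = n − rank(A − λI):
  rank(A − (6)·I) = 1, so dim ker(A − (6)·I) = n − 1 = 2

Summary:
  λ = 6: algebraic multiplicity = 3, geometric multiplicity = 2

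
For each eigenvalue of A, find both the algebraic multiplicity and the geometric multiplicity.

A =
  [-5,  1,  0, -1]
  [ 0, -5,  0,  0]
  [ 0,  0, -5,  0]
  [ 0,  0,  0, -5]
λ = -5: alg = 4, geom = 3

Step 1 — factor the characteristic polynomial to read off the algebraic multiplicities:
  χ_A(x) = (x + 5)^4

Step 2 — compute geometric multiplicities via the rank-nullity identity g(λ) = n − rank(A − λI):
  rank(A − (-5)·I) = 1, so dim ker(A − (-5)·I) = n − 1 = 3

Summary:
  λ = -5: algebraic multiplicity = 4, geometric multiplicity = 3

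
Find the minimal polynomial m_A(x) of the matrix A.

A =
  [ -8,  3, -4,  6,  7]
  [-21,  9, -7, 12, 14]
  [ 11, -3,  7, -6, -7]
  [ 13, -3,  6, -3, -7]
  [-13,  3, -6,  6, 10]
x^3 - 9*x^2 + 27*x - 27

The characteristic polynomial is χ_A(x) = (x - 3)^5, so the eigenvalues are known. The minimal polynomial is
  m_A(x) = Π_λ (x − λ)^{k_λ}
where k_λ is the size of the *largest* Jordan block for λ (equivalently, the smallest k with (A − λI)^k v = 0 for every generalised eigenvector v of λ).

  λ = 3: largest Jordan block has size 3, contributing (x − 3)^3

So m_A(x) = (x - 3)^3 = x^3 - 9*x^2 + 27*x - 27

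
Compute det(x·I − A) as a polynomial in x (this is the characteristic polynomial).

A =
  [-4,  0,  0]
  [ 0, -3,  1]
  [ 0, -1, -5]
x^3 + 12*x^2 + 48*x + 64

Expanding det(x·I − A) (e.g. by cofactor expansion or by noting that A is similar to its Jordan form J, which has the same characteristic polynomial as A) gives
  χ_A(x) = x^3 + 12*x^2 + 48*x + 64
which factors as (x + 4)^3. The eigenvalues (with algebraic multiplicities) are λ = -4 with multiplicity 3.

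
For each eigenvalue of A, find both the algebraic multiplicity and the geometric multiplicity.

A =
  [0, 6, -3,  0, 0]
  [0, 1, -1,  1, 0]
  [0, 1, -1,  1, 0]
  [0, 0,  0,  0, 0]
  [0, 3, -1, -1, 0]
λ = 0: alg = 5, geom = 3

Step 1 — factor the characteristic polynomial to read off the algebraic multiplicities:
  χ_A(x) = x^5

Step 2 — compute geometric multiplicities via the rank-nullity identity g(λ) = n − rank(A − λI):
  rank(A − (0)·I) = 2, so dim ker(A − (0)·I) = n − 2 = 3

Summary:
  λ = 0: algebraic multiplicity = 5, geometric multiplicity = 3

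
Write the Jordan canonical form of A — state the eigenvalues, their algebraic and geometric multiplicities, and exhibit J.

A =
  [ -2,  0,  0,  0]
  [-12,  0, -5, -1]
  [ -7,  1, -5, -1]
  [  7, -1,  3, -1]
J_3(-2) ⊕ J_1(-2)

The characteristic polynomial is
  det(x·I − A) = x^4 + 8*x^3 + 24*x^2 + 32*x + 16 = (x + 2)^4

Eigenvalues and multiplicities (the geometric multiplicity of λ is n − rank(A − λI), which equals the number of Jordan blocks for λ):
  λ = -2: algebraic multiplicity = 4, geometric multiplicity = 2

Determining the block sizes for each eigenvalue:
  λ = -2: with am = 4 and gm = 2, the partition is not yet determined (e.g. several partitions of 4 into 2 parts exist). Let N = A − (-2)·I. Computing rank(N^1) = 2, rank(N^2) = 1, rank(N^3) = 0; the number of blocks of size ≥ j is rank(N^{j−1}) − rank(N^j), giving [2, 1, 1]. So we have 1 block(s) of size 3, 1 block(s) of size 1 → block sizes [3, 1]

Assembling the blocks gives a Jordan form
J =
  [-2,  1,  0,  0]
  [ 0, -2,  1,  0]
  [ 0,  0, -2,  0]
  [ 0,  0,  0, -2]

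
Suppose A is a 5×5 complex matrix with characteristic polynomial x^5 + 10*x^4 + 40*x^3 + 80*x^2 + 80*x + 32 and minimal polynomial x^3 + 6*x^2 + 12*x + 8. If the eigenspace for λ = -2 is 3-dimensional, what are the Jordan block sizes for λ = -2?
Block sizes for λ = -2: [3, 1, 1]

Step 1 — from the characteristic polynomial, algebraic multiplicity of λ = -2 is 5. From dim ker(A − (-2)·I) = 3, there are exactly 3 Jordan blocks for λ = -2.
Step 2 — from the minimal polynomial, the factor (x + 2)^3 tells us the largest block for λ = -2 has size 3.
Step 3 — with total size 5, 3 blocks, and largest block 3, the block sizes (in nonincreasing order) are [3, 1, 1].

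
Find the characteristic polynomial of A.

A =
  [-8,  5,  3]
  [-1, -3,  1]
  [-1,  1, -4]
x^3 + 15*x^2 + 75*x + 125

Expanding det(x·I − A) (e.g. by cofactor expansion or by noting that A is similar to its Jordan form J, which has the same characteristic polynomial as A) gives
  χ_A(x) = x^3 + 15*x^2 + 75*x + 125
which factors as (x + 5)^3. The eigenvalues (with algebraic multiplicities) are λ = -5 with multiplicity 3.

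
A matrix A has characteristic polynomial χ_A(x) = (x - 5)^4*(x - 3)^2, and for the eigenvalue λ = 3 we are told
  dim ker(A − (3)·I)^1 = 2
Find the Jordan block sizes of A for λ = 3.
Block sizes for λ = 3: [1, 1]

From the dimensions of kernels of powers, the number of Jordan blocks of size at least j is d_j − d_{j−1} where d_j = dim ker(N^j) (with d_0 = 0). Computing the differences gives [2].
The number of blocks of size exactly k is (#blocks of size ≥ k) − (#blocks of size ≥ k + 1), so the partition is: 2 block(s) of size 1.
In nonincreasing order the block sizes are [1, 1].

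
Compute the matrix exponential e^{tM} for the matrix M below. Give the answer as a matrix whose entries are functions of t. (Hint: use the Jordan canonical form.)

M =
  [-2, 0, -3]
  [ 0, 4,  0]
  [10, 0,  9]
e^{tM} =
  [-5*exp(4*t) + 6*exp(3*t), 0, -3*exp(4*t) + 3*exp(3*t)]
  [0, exp(4*t), 0]
  [10*exp(4*t) - 10*exp(3*t), 0, 6*exp(4*t) - 5*exp(3*t)]

Strategy: write M = P · J · P⁻¹ where J is a Jordan canonical form, so e^{tM} = P · e^{tJ} · P⁻¹, and e^{tJ} can be computed block-by-block.

M has Jordan form
J =
  [3, 0, 0]
  [0, 4, 0]
  [0, 0, 4]
(up to reordering of blocks).

Per-block formulas:
  For a 1×1 block at λ = 3: exp(t · [3]) = [e^(3t)].
  For a 1×1 block at λ = 4: exp(t · [4]) = [e^(4t)].

After assembling e^{tJ} and conjugating by P, we get:

e^{tM} =
  [-5*exp(4*t) + 6*exp(3*t), 0, -3*exp(4*t) + 3*exp(3*t)]
  [0, exp(4*t), 0]
  [10*exp(4*t) - 10*exp(3*t), 0, 6*exp(4*t) - 5*exp(3*t)]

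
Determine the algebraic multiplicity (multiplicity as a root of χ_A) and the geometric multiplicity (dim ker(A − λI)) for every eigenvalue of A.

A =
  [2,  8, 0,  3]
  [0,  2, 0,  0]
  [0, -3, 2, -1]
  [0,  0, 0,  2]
λ = 2: alg = 4, geom = 2

Step 1 — factor the characteristic polynomial to read off the algebraic multiplicities:
  χ_A(x) = (x - 2)^4

Step 2 — compute geometric multiplicities via the rank-nullity identity g(λ) = n − rank(A − λI):
  rank(A − (2)·I) = 2, so dim ker(A − (2)·I) = n − 2 = 2

Summary:
  λ = 2: algebraic multiplicity = 4, geometric multiplicity = 2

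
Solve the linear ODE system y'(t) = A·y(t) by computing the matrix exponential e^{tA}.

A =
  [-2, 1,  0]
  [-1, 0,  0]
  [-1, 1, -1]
e^{tA} =
  [-t*exp(-t) + exp(-t), t*exp(-t), 0]
  [-t*exp(-t), t*exp(-t) + exp(-t), 0]
  [-t*exp(-t), t*exp(-t), exp(-t)]

Strategy: write A = P · J · P⁻¹ where J is a Jordan canonical form, so e^{tA} = P · e^{tJ} · P⁻¹, and e^{tJ} can be computed block-by-block.

A has Jordan form
J =
  [-1,  1,  0]
  [ 0, -1,  0]
  [ 0,  0, -1]
(up to reordering of blocks).

Per-block formulas:
  For a 2×2 Jordan block J_2(-1): exp(t · J_2(-1)) = e^(-1t)·(I + t·N), where N is the 2×2 nilpotent shift.
  For a 1×1 block at λ = -1: exp(t · [-1]) = [e^(-1t)].

After assembling e^{tJ} and conjugating by P, we get:

e^{tA} =
  [-t*exp(-t) + exp(-t), t*exp(-t), 0]
  [-t*exp(-t), t*exp(-t) + exp(-t), 0]
  [-t*exp(-t), t*exp(-t), exp(-t)]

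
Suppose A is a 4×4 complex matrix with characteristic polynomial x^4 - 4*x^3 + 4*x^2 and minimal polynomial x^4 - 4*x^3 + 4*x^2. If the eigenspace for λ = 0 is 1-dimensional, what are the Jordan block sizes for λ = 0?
Block sizes for λ = 0: [2]

Step 1 — from the characteristic polynomial, algebraic multiplicity of λ = 0 is 2. From dim ker(A − (0)·I) = 1, there are exactly 1 Jordan blocks for λ = 0.
Step 2 — from the minimal polynomial, the factor (x − 0)^2 tells us the largest block for λ = 0 has size 2.
Step 3 — with total size 2, 1 blocks, and largest block 2, the block sizes (in nonincreasing order) are [2].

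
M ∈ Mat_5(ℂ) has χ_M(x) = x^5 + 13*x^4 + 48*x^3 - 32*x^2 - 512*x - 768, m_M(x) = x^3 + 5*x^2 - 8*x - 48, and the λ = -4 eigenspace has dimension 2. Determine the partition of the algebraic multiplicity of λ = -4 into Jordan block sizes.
Block sizes for λ = -4: [2, 2]

Step 1 — from the characteristic polynomial, algebraic multiplicity of λ = -4 is 4. From dim ker(M − (-4)·I) = 2, there are exactly 2 Jordan blocks for λ = -4.
Step 2 — from the minimal polynomial, the factor (x + 4)^2 tells us the largest block for λ = -4 has size 2.
Step 3 — with total size 4, 2 blocks, and largest block 2, the block sizes (in nonincreasing order) are [2, 2].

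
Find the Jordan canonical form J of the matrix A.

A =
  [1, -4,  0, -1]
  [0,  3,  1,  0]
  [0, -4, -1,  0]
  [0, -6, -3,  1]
J_3(1) ⊕ J_1(1)

The characteristic polynomial is
  det(x·I − A) = x^4 - 4*x^3 + 6*x^2 - 4*x + 1 = (x - 1)^4

Eigenvalues and multiplicities (the geometric multiplicity of λ is n − rank(A − λI), which equals the number of Jordan blocks for λ):
  λ = 1: algebraic multiplicity = 4, geometric multiplicity = 2

Determining the block sizes for each eigenvalue:
  λ = 1: with am = 4 and gm = 2, the partition is not yet determined (e.g. several partitions of 4 into 2 parts exist). Let N = A − (1)·I. Computing rank(N^1) = 2, rank(N^2) = 1, rank(N^3) = 0; the number of blocks of size ≥ j is rank(N^{j−1}) − rank(N^j), giving [2, 1, 1]. So we have 1 block(s) of size 3, 1 block(s) of size 1 → block sizes [3, 1]

Assembling the blocks gives a Jordan form
J =
  [1, 1, 0, 0]
  [0, 1, 1, 0]
  [0, 0, 1, 0]
  [0, 0, 0, 1]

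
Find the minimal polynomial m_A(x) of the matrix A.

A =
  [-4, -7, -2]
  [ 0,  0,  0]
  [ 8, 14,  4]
x^2

The characteristic polynomial is χ_A(x) = x^3, so the eigenvalues are known. The minimal polynomial is
  m_A(x) = Π_λ (x − λ)^{k_λ}
where k_λ is the size of the *largest* Jordan block for λ (equivalently, the smallest k with (A − λI)^k v = 0 for every generalised eigenvector v of λ).

  λ = 0: largest Jordan block has size 2, contributing (x − 0)^2

So m_A(x) = x^2 = x^2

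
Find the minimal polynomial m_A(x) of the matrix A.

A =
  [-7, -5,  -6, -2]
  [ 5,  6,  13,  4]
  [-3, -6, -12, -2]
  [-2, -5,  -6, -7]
x^3 + 15*x^2 + 75*x + 125

The characteristic polynomial is χ_A(x) = (x + 5)^4, so the eigenvalues are known. The minimal polynomial is
  m_A(x) = Π_λ (x − λ)^{k_λ}
where k_λ is the size of the *largest* Jordan block for λ (equivalently, the smallest k with (A − λI)^k v = 0 for every generalised eigenvector v of λ).

  λ = -5: largest Jordan block has size 3, contributing (x + 5)^3

So m_A(x) = (x + 5)^3 = x^3 + 15*x^2 + 75*x + 125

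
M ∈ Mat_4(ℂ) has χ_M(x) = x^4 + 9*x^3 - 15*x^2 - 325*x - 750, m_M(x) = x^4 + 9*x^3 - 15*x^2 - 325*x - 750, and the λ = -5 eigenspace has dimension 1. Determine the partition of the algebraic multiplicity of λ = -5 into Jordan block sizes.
Block sizes for λ = -5: [3]

Step 1 — from the characteristic polynomial, algebraic multiplicity of λ = -5 is 3. From dim ker(M − (-5)·I) = 1, there are exactly 1 Jordan blocks for λ = -5.
Step 2 — from the minimal polynomial, the factor (x + 5)^3 tells us the largest block for λ = -5 has size 3.
Step 3 — with total size 3, 1 blocks, and largest block 3, the block sizes (in nonincreasing order) are [3].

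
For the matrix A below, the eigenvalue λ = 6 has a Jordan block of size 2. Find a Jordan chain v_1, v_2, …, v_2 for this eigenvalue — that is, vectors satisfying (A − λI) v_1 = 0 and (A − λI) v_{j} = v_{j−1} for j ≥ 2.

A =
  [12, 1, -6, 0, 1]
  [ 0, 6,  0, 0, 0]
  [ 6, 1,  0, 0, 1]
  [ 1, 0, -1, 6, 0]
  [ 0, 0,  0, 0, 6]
A Jordan chain for λ = 6 of length 2:
v_1 = (6, 0, 6, 1, 0)ᵀ
v_2 = (1, 0, 0, 0, 0)ᵀ

Let N = A − (6)·I. We want v_2 with N^2 v_2 = 0 but N^1 v_2 ≠ 0; then v_{j-1} := N · v_j for j = 2, …, 2.

Pick v_2 = (1, 0, 0, 0, 0)ᵀ.
Then v_1 = N · v_2 = (6, 0, 6, 1, 0)ᵀ.

Sanity check: (A − (6)·I) v_1 = (0, 0, 0, 0, 0)ᵀ = 0. ✓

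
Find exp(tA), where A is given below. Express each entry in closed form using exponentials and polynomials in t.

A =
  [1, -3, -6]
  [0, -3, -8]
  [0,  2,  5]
e^{tA} =
  [exp(t), -3*t*exp(t), -6*t*exp(t)]
  [0, -4*t*exp(t) + exp(t), -8*t*exp(t)]
  [0, 2*t*exp(t), 4*t*exp(t) + exp(t)]

Strategy: write A = P · J · P⁻¹ where J is a Jordan canonical form, so e^{tA} = P · e^{tJ} · P⁻¹, and e^{tJ} can be computed block-by-block.

A has Jordan form
J =
  [1, 1, 0]
  [0, 1, 0]
  [0, 0, 1]
(up to reordering of blocks).

Per-block formulas:
  For a 1×1 block at λ = 1: exp(t · [1]) = [e^(1t)].
  For a 2×2 Jordan block J_2(1): exp(t · J_2(1)) = e^(1t)·(I + t·N), where N is the 2×2 nilpotent shift.

After assembling e^{tJ} and conjugating by P, we get:

e^{tA} =
  [exp(t), -3*t*exp(t), -6*t*exp(t)]
  [0, -4*t*exp(t) + exp(t), -8*t*exp(t)]
  [0, 2*t*exp(t), 4*t*exp(t) + exp(t)]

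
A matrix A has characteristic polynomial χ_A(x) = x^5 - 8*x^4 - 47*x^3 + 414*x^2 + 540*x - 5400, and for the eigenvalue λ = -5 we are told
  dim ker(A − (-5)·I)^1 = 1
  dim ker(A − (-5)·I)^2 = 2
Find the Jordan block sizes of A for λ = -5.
Block sizes for λ = -5: [2]

From the dimensions of kernels of powers, the number of Jordan blocks of size at least j is d_j − d_{j−1} where d_j = dim ker(N^j) (with d_0 = 0). Computing the differences gives [1, 1].
The number of blocks of size exactly k is (#blocks of size ≥ k) − (#blocks of size ≥ k + 1), so the partition is: 1 block(s) of size 2.
In nonincreasing order the block sizes are [2].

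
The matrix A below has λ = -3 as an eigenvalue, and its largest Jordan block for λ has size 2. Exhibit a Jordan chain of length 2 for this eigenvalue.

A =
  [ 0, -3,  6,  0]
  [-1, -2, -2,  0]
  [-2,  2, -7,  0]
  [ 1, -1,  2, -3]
A Jordan chain for λ = -3 of length 2:
v_1 = (3, -1, -2, 1)ᵀ
v_2 = (1, 0, 0, 0)ᵀ

Let N = A − (-3)·I. We want v_2 with N^2 v_2 = 0 but N^1 v_2 ≠ 0; then v_{j-1} := N · v_j for j = 2, …, 2.

Pick v_2 = (1, 0, 0, 0)ᵀ.
Then v_1 = N · v_2 = (3, -1, -2, 1)ᵀ.

Sanity check: (A − (-3)·I) v_1 = (0, 0, 0, 0)ᵀ = 0. ✓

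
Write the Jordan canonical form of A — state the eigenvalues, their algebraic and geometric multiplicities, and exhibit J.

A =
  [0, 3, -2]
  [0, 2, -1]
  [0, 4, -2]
J_3(0)

The characteristic polynomial is
  det(x·I − A) = x^3

Eigenvalues and multiplicities (the geometric multiplicity of λ is n − rank(A − λI), which equals the number of Jordan blocks for λ):
  λ = 0: algebraic multiplicity = 3, geometric multiplicity = 1

Determining the block sizes for each eigenvalue:
  λ = 0: one block (gm = 1), so the single block has size am = 3 → block sizes [3]

Assembling the blocks gives a Jordan form
J =
  [0, 1, 0]
  [0, 0, 1]
  [0, 0, 0]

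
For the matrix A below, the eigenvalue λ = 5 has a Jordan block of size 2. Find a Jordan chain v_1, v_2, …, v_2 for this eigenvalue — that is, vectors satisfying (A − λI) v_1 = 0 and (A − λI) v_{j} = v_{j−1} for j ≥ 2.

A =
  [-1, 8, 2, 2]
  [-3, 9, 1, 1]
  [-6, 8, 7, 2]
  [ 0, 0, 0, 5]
A Jordan chain for λ = 5 of length 2:
v_1 = (-6, -3, -6, 0)ᵀ
v_2 = (1, 0, 0, 0)ᵀ

Let N = A − (5)·I. We want v_2 with N^2 v_2 = 0 but N^1 v_2 ≠ 0; then v_{j-1} := N · v_j for j = 2, …, 2.

Pick v_2 = (1, 0, 0, 0)ᵀ.
Then v_1 = N · v_2 = (-6, -3, -6, 0)ᵀ.

Sanity check: (A − (5)·I) v_1 = (0, 0, 0, 0)ᵀ = 0. ✓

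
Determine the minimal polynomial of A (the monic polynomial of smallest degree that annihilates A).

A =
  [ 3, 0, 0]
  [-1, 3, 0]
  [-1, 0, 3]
x^2 - 6*x + 9

The characteristic polynomial is χ_A(x) = (x - 3)^3, so the eigenvalues are known. The minimal polynomial is
  m_A(x) = Π_λ (x − λ)^{k_λ}
where k_λ is the size of the *largest* Jordan block for λ (equivalently, the smallest k with (A − λI)^k v = 0 for every generalised eigenvector v of λ).

  λ = 3: largest Jordan block has size 2, contributing (x − 3)^2

So m_A(x) = (x - 3)^2 = x^2 - 6*x + 9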